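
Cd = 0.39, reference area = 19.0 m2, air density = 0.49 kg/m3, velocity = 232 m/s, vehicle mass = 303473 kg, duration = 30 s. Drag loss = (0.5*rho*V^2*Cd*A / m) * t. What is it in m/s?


D = 0.5 * 0.49 * 232^2 * 0.39 * 19.0 = 97714.78 N
a = 97714.78 / 303473 = 0.322 m/s2
dV = 0.322 * 30 = 9.7 m/s

9.7 m/s


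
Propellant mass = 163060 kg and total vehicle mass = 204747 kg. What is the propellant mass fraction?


PMF = 163060 / 204747 = 0.796

0.796


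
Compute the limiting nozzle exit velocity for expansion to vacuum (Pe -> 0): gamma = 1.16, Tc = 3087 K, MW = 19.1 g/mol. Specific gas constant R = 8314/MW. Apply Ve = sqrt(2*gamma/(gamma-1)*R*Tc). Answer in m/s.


R = 8314 / 19.1 = 435.29 J/(kg.K)
Ve = sqrt(2 * 1.16 / (1.16 - 1) * 435.29 * 3087) = 4414 m/s

4414 m/s


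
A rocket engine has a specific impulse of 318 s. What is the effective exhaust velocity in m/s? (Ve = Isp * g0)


Ve = Isp * g0 = 318 * 9.81 = 3119.6 m/s

3119.6 m/s


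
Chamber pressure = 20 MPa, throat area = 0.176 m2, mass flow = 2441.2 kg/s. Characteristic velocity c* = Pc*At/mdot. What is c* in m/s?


c* = 20e6 * 0.176 / 2441.2 = 1442 m/s

1442 m/s


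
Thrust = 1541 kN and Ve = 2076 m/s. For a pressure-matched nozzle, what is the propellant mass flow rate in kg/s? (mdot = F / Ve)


mdot = F / Ve = 1541000 / 2076 = 742.3 kg/s

742.3 kg/s


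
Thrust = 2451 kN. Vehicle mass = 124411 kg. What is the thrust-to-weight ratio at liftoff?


TWR = 2451000 / (124411 * 9.81) = 2.01

2.01


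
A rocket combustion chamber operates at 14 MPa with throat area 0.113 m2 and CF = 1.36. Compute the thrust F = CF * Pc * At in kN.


F = 1.36 * 14e6 * 0.113 = 2.1515e+06 N = 2151.5 kN

2151.5 kN


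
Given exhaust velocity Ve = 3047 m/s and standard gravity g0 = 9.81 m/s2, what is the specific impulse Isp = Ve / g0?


Isp = Ve / g0 = 3047 / 9.81 = 310.6 s

310.6 s


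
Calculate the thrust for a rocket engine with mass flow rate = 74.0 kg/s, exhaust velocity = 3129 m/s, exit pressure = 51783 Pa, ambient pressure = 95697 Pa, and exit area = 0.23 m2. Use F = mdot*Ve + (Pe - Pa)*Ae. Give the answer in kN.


F = 74.0 * 3129 + (51783 - 95697) * 0.23 = 221446.0 N = 221.4 kN

221.4 kN


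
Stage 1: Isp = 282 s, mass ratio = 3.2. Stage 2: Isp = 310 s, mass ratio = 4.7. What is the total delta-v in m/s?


dV1 = 282 * 9.81 * ln(3.2) = 3217.8 m/s
dV2 = 310 * 9.81 * ln(4.7) = 4706.3 m/s
Total dV = 3217.8 + 4706.3 = 7924.1 m/s ~ 7924 m/s

7924 m/s


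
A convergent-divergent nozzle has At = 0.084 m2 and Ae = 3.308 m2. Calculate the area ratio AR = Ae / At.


AR = 3.308 / 0.084 = 39.4

39.4


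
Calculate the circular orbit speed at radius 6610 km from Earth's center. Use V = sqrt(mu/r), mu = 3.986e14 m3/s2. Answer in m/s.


V = sqrt(3.986e14 / 6610000) = 7765 m/s

7765 m/s


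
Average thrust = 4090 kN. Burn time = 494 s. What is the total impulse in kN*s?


It = 4090 * 494 = 2020460 kN*s

2020460 kN*s


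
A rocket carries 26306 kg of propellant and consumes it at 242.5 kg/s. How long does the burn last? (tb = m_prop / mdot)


tb = 26306 / 242.5 = 108.5 s

108.5 s


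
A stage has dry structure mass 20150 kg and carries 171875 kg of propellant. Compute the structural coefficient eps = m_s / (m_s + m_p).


eps = 20150 / (20150 + 171875) = 0.1049

0.1049


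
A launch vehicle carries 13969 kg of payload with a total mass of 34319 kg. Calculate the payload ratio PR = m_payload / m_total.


PR = 13969 / 34319 = 0.407

0.407


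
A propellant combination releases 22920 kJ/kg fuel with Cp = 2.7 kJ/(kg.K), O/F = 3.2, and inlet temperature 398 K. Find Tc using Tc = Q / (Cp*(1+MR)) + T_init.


Tc = 22920 / (2.7 * (1 + 3.2)) + 398 = 2419 K

2419 K


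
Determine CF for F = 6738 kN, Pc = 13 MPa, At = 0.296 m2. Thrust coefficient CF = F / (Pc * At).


CF = 6738000 / (13e6 * 0.296) = 1.75

1.75


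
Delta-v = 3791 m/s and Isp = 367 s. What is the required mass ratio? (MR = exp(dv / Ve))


Ve = 367 * 9.81 = 3600.27 m/s
MR = exp(3791 / 3600.27) = 2.866

2.866


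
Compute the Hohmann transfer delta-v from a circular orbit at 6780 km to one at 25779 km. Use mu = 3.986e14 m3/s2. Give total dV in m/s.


V1 = sqrt(mu/r1) = 7667.5 m/s
dV1 = V1*(sqrt(2*r2/(r1+r2)) - 1) = 1981.14 m/s
V2 = sqrt(mu/r2) = 3932.2 m/s
dV2 = V2*(1 - sqrt(2*r1/(r1+r2))) = 1394.56 m/s
Total dV = 3376 m/s

3376 m/s


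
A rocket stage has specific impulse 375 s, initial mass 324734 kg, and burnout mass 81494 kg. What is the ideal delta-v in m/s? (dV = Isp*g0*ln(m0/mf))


Ve = 375 * 9.81 = 3678.75 m/s
dV = 3678.75 * ln(324734/81494) = 5086 m/s

5086 m/s


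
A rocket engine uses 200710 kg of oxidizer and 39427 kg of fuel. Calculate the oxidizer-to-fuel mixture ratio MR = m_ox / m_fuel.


MR = 200710 / 39427 = 5.09

5.09


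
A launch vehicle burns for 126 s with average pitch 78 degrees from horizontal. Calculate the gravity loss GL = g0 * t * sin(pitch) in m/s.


GL = 9.81 * 126 * sin(78 deg) = 1209 m/s

1209 m/s


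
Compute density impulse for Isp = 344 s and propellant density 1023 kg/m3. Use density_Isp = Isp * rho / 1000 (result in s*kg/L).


rho*Isp = 344 * 1023 / 1000 = 352 s*kg/L

352 s*kg/L


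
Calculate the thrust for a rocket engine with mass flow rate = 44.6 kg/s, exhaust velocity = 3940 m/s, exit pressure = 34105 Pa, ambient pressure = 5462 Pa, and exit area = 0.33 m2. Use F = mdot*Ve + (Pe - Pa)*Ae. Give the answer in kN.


F = 44.6 * 3940 + (34105 - 5462) * 0.33 = 185176.0 N = 185.2 kN

185.2 kN


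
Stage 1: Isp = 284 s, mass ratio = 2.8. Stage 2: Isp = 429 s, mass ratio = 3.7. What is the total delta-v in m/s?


dV1 = 284 * 9.81 * ln(2.8) = 2868.6 m/s
dV2 = 429 * 9.81 * ln(3.7) = 5506.1 m/s
Total dV = 2868.6 + 5506.1 = 8374.7 m/s ~ 8375 m/s

8375 m/s


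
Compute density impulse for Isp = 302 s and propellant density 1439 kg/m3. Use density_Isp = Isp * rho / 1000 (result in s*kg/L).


rho*Isp = 302 * 1439 / 1000 = 435 s*kg/L

435 s*kg/L


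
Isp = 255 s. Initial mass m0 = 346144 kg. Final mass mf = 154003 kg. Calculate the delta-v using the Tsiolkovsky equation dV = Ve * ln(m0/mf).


Ve = 255 * 9.81 = 2501.55 m/s
dV = 2501.55 * ln(346144/154003) = 2026 m/s

2026 m/s


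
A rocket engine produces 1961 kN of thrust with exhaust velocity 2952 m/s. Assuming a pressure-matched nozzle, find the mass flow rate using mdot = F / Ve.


mdot = F / Ve = 1961000 / 2952 = 664.3 kg/s

664.3 kg/s


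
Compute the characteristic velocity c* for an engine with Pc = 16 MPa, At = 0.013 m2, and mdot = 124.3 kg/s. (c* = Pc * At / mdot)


c* = 16e6 * 0.013 / 124.3 = 1673 m/s

1673 m/s


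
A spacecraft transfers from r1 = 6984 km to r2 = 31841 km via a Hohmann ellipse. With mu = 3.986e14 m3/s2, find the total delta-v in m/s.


V1 = sqrt(mu/r1) = 7554.69 m/s
dV1 = V1*(sqrt(2*r2/(r1+r2)) - 1) = 2120.72 m/s
V2 = sqrt(mu/r2) = 3538.14 m/s
dV2 = V2*(1 - sqrt(2*r1/(r1+r2))) = 1415.94 m/s
Total dV = 3537 m/s

3537 m/s


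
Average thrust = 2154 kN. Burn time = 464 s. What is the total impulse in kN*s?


It = 2154 * 464 = 999456 kN*s

999456 kN*s


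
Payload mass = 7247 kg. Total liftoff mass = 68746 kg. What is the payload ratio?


PR = 7247 / 68746 = 0.1054

0.1054


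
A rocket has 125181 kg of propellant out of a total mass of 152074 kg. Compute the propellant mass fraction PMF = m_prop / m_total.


PMF = 125181 / 152074 = 0.823

0.823


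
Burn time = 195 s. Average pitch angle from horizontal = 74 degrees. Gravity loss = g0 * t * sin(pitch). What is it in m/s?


GL = 9.81 * 195 * sin(74 deg) = 1839 m/s

1839 m/s


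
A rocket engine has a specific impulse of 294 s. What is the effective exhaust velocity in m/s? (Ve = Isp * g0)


Ve = Isp * g0 = 294 * 9.81 = 2884.1 m/s

2884.1 m/s


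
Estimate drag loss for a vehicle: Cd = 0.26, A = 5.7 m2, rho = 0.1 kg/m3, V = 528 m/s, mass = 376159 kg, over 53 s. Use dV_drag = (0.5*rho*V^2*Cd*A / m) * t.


D = 0.5 * 0.1 * 528^2 * 0.26 * 5.7 = 20657.89 N
a = 20657.89 / 376159 = 0.0549 m/s2
dV = 0.0549 * 53 = 2.9 m/s

2.9 m/s


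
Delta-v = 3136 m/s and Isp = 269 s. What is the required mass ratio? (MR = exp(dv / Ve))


Ve = 269 * 9.81 = 2638.89 m/s
MR = exp(3136 / 2638.89) = 3.282

3.282


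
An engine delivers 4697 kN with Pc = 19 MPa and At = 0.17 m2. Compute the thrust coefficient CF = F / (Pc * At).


CF = 4697000 / (19e6 * 0.17) = 1.45

1.45


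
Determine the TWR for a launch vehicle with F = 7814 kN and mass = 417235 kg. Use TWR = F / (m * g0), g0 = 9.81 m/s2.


TWR = 7814000 / (417235 * 9.81) = 1.91

1.91


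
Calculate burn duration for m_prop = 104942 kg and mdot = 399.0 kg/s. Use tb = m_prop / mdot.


tb = 104942 / 399.0 = 263.0 s

263.0 s


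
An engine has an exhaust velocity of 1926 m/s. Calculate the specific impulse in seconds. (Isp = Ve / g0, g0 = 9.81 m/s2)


Isp = Ve / g0 = 1926 / 9.81 = 196.3 s

196.3 s


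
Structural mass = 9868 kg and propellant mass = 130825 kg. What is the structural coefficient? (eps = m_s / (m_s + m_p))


eps = 9868 / (9868 + 130825) = 0.0701

0.0701


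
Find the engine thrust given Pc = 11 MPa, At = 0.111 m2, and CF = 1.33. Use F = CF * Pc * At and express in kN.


F = 1.33 * 11e6 * 0.111 = 1.6239e+06 N = 1623.9 kN

1623.9 kN


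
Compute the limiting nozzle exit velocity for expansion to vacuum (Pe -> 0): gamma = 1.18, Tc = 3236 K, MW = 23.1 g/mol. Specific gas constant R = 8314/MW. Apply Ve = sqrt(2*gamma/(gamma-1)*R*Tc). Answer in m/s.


R = 8314 / 23.1 = 359.91 J/(kg.K)
Ve = sqrt(2 * 1.18 / (1.18 - 1) * 359.91 * 3236) = 3908 m/s

3908 m/s


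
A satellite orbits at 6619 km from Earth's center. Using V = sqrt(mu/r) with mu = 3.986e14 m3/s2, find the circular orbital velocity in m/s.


V = sqrt(3.986e14 / 6619000) = 7760 m/s

7760 m/s


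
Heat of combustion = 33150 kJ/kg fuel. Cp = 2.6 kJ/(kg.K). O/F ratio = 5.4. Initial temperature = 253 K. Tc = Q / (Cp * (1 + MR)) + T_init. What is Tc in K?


Tc = 33150 / (2.6 * (1 + 5.4)) + 253 = 2245 K

2245 K


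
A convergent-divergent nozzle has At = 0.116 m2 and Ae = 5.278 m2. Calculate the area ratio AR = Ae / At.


AR = 5.278 / 0.116 = 45.5

45.5


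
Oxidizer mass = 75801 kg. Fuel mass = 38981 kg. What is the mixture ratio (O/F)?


MR = 75801 / 38981 = 1.94

1.94


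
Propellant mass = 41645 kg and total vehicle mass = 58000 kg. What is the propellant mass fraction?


PMF = 41645 / 58000 = 0.718

0.718


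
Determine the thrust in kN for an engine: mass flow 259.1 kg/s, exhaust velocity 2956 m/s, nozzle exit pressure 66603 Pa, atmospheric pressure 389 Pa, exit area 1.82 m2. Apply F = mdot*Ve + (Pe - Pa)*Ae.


F = 259.1 * 2956 + (66603 - 389) * 1.82 = 886409.0 N = 886.4 kN

886.4 kN


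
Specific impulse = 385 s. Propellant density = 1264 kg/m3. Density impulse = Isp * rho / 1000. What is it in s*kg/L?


rho*Isp = 385 * 1264 / 1000 = 487 s*kg/L

487 s*kg/L


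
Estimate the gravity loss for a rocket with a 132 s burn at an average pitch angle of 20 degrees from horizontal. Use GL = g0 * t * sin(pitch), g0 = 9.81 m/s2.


GL = 9.81 * 132 * sin(20 deg) = 443 m/s

443 m/s


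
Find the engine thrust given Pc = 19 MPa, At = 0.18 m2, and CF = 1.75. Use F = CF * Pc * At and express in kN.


F = 1.75 * 19e6 * 0.18 = 5.9850e+06 N = 5985.0 kN

5985.0 kN


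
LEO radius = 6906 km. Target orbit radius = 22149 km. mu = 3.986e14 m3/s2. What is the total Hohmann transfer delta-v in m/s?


V1 = sqrt(mu/r1) = 7597.23 m/s
dV1 = V1*(sqrt(2*r2/(r1+r2)) - 1) = 1783.51 m/s
V2 = sqrt(mu/r2) = 4242.2 m/s
dV2 = V2*(1 - sqrt(2*r1/(r1+r2))) = 1317.32 m/s
Total dV = 3101 m/s

3101 m/s


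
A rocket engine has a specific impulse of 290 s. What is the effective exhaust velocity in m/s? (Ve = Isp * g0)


Ve = Isp * g0 = 290 * 9.81 = 2844.9 m/s

2844.9 m/s


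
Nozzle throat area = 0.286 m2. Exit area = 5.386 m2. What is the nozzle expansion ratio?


AR = 5.386 / 0.286 = 18.8

18.8


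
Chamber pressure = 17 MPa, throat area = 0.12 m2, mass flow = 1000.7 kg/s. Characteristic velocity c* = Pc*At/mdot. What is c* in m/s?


c* = 17e6 * 0.12 / 1000.7 = 2039 m/s

2039 m/s


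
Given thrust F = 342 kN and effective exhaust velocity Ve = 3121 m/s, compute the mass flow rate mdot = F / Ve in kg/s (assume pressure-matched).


mdot = F / Ve = 342000 / 3121 = 109.6 kg/s

109.6 kg/s


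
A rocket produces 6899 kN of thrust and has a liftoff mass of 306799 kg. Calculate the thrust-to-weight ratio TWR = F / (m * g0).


TWR = 6899000 / (306799 * 9.81) = 2.29

2.29


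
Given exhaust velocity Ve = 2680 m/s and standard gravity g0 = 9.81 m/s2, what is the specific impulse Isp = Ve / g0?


Isp = Ve / g0 = 2680 / 9.81 = 273.2 s

273.2 s


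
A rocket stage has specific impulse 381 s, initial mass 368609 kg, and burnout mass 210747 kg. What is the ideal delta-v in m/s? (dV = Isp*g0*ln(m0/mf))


Ve = 381 * 9.81 = 3737.61 m/s
dV = 3737.61 * ln(368609/210747) = 2090 m/s

2090 m/s


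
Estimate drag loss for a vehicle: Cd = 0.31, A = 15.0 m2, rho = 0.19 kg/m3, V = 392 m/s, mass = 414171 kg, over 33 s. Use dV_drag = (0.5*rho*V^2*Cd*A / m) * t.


D = 0.5 * 0.19 * 392^2 * 0.31 * 15.0 = 67881.07 N
a = 67881.07 / 414171 = 0.1639 m/s2
dV = 0.1639 * 33 = 5.4 m/s

5.4 m/s


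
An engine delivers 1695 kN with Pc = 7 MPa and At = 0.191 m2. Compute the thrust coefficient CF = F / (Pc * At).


CF = 1695000 / (7e6 * 0.191) = 1.27

1.27


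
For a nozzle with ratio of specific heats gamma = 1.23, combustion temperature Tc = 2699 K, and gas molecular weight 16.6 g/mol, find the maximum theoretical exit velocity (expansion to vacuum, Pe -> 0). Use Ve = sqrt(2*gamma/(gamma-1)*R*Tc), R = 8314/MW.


R = 8314 / 16.6 = 500.84 J/(kg.K)
Ve = sqrt(2 * 1.23 / (1.23 - 1) * 500.84 * 2699) = 3802 m/s

3802 m/s


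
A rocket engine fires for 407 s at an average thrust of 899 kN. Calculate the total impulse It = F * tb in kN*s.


It = 899 * 407 = 365893 kN*s

365893 kN*s


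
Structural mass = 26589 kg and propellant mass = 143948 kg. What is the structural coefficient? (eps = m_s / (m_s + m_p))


eps = 26589 / (26589 + 143948) = 0.1559

0.1559


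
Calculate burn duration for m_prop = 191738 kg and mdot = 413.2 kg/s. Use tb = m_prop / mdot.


tb = 191738 / 413.2 = 464.0 s

464.0 s


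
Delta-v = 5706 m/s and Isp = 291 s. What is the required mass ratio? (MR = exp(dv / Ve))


Ve = 291 * 9.81 = 2854.71 m/s
MR = exp(5706 / 2854.71) = 7.38

7.38


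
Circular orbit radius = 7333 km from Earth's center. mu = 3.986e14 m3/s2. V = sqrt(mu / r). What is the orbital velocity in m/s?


V = sqrt(3.986e14 / 7333000) = 7373 m/s

7373 m/s


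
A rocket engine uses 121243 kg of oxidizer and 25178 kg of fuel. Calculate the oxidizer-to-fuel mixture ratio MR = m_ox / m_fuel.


MR = 121243 / 25178 = 4.82

4.82


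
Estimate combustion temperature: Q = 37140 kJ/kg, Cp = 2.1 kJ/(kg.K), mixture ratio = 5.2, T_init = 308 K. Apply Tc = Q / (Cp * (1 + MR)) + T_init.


Tc = 37140 / (2.1 * (1 + 5.2)) + 308 = 3161 K

3161 K


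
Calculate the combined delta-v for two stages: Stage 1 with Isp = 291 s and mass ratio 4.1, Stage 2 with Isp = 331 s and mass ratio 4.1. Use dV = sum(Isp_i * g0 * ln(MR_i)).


dV1 = 291 * 9.81 * ln(4.1) = 4028.0 m/s
dV2 = 331 * 9.81 * ln(4.1) = 4581.6 m/s
Total dV = 4028.0 + 4581.6 = 8609.6 m/s ~ 8610 m/s

8610 m/s


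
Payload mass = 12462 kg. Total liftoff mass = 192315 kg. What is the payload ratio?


PR = 12462 / 192315 = 0.0648

0.0648


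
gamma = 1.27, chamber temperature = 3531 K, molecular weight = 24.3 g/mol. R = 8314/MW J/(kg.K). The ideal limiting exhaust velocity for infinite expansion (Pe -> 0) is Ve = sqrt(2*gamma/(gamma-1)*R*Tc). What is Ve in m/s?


R = 8314 / 24.3 = 342.14 J/(kg.K)
Ve = sqrt(2 * 1.27 / (1.27 - 1) * 342.14 * 3531) = 3371 m/s

3371 m/s


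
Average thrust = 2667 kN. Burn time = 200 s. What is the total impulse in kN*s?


It = 2667 * 200 = 533400 kN*s

533400 kN*s


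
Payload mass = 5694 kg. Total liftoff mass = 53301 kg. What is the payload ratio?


PR = 5694 / 53301 = 0.1068

0.1068


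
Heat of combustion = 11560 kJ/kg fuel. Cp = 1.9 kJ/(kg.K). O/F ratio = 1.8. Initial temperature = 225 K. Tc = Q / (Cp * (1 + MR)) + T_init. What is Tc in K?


Tc = 11560 / (1.9 * (1 + 1.8)) + 225 = 2398 K

2398 K


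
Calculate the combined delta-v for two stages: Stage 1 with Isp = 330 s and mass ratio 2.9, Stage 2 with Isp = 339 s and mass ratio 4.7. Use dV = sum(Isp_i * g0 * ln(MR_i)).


dV1 = 330 * 9.81 * ln(2.9) = 3446.8 m/s
dV2 = 339 * 9.81 * ln(4.7) = 5146.6 m/s
Total dV = 3446.8 + 5146.6 = 8593.4 m/s ~ 8593 m/s

8593 m/s


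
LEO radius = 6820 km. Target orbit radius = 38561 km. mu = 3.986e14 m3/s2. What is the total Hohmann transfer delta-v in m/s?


V1 = sqrt(mu/r1) = 7644.98 m/s
dV1 = V1*(sqrt(2*r2/(r1+r2)) - 1) = 2321.19 m/s
V2 = sqrt(mu/r2) = 3215.1 m/s
dV2 = V2*(1 - sqrt(2*r1/(r1+r2))) = 1452.46 m/s
Total dV = 3774 m/s

3774 m/s


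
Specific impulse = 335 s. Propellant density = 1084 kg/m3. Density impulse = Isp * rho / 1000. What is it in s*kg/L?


rho*Isp = 335 * 1084 / 1000 = 363 s*kg/L

363 s*kg/L


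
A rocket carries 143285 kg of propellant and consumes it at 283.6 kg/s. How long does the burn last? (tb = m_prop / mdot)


tb = 143285 / 283.6 = 505.2 s

505.2 s


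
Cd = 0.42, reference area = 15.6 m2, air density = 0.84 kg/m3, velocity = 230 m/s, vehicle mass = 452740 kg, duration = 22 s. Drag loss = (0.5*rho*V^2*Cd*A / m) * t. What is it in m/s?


D = 0.5 * 0.84 * 230^2 * 0.42 * 15.6 = 145572.34 N
a = 145572.34 / 452740 = 0.3215 m/s2
dV = 0.3215 * 22 = 7.1 m/s

7.1 m/s


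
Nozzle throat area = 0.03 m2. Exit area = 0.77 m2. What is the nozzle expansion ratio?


AR = 0.77 / 0.03 = 25.7

25.7


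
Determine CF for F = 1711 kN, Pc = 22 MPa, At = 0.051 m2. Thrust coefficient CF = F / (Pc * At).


CF = 1711000 / (22e6 * 0.051) = 1.52

1.52


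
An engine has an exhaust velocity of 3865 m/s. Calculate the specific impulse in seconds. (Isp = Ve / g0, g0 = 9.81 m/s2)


Isp = Ve / g0 = 3865 / 9.81 = 394.0 s

394.0 s


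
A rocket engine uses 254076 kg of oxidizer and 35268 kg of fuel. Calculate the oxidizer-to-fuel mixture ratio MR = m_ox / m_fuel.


MR = 254076 / 35268 = 7.2

7.2


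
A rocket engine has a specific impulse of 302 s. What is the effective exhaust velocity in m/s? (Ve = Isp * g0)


Ve = Isp * g0 = 302 * 9.81 = 2962.6 m/s

2962.6 m/s


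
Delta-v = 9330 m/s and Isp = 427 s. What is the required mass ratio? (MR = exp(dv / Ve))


Ve = 427 * 9.81 = 4188.87 m/s
MR = exp(9330 / 4188.87) = 9.275

9.275


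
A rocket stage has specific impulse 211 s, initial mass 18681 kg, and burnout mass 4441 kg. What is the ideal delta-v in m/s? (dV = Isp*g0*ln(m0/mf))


Ve = 211 * 9.81 = 2069.91 m/s
dV = 2069.91 * ln(18681/4441) = 2974 m/s

2974 m/s


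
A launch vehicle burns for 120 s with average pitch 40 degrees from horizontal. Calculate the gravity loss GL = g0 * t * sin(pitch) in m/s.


GL = 9.81 * 120 * sin(40 deg) = 757 m/s

757 m/s


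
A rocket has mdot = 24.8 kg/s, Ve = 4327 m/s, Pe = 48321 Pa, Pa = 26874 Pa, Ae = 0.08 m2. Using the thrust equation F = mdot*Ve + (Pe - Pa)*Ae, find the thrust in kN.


F = 24.8 * 4327 + (48321 - 26874) * 0.08 = 109025.0 N = 109.0 kN

109.0 kN


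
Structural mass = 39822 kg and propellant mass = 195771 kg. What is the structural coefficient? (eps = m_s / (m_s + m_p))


eps = 39822 / (39822 + 195771) = 0.169

0.169


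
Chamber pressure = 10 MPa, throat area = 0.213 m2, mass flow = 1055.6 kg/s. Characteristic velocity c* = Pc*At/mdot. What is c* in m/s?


c* = 10e6 * 0.213 / 1055.6 = 2018 m/s

2018 m/s


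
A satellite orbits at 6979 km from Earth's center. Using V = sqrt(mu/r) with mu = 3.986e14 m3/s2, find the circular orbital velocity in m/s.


V = sqrt(3.986e14 / 6979000) = 7557 m/s

7557 m/s


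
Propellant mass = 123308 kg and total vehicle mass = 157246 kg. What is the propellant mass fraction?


PMF = 123308 / 157246 = 0.784

0.784


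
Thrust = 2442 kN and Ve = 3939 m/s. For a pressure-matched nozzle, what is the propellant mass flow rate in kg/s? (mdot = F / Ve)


mdot = F / Ve = 2442000 / 3939 = 620.0 kg/s

620.0 kg/s


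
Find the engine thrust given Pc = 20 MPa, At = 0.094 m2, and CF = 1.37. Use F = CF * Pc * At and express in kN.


F = 1.37 * 20e6 * 0.094 = 2.5756e+06 N = 2575.6 kN

2575.6 kN


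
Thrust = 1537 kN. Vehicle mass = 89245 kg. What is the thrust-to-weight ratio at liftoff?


TWR = 1537000 / (89245 * 9.81) = 1.76

1.76


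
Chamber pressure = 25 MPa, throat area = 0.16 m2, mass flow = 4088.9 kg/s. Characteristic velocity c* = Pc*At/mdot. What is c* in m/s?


c* = 25e6 * 0.16 / 4088.9 = 978 m/s

978 m/s


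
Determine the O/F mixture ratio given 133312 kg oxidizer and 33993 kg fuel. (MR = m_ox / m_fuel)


MR = 133312 / 33993 = 3.92

3.92


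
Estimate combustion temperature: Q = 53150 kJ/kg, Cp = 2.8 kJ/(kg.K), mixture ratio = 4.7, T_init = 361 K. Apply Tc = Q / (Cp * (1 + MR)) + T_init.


Tc = 53150 / (2.8 * (1 + 4.7)) + 361 = 3691 K

3691 K


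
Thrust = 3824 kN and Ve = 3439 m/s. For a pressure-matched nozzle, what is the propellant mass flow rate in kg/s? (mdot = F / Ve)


mdot = F / Ve = 3824000 / 3439 = 1112.0 kg/s

1112.0 kg/s


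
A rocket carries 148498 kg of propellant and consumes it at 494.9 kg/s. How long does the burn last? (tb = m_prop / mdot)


tb = 148498 / 494.9 = 300.1 s

300.1 s


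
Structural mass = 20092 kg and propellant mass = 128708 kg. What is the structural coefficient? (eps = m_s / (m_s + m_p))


eps = 20092 / (20092 + 128708) = 0.135

0.135


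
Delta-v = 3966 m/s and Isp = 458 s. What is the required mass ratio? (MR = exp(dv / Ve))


Ve = 458 * 9.81 = 4492.98 m/s
MR = exp(3966 / 4492.98) = 2.417

2.417


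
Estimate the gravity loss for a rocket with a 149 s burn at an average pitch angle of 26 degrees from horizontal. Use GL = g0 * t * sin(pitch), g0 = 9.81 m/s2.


GL = 9.81 * 149 * sin(26 deg) = 641 m/s

641 m/s


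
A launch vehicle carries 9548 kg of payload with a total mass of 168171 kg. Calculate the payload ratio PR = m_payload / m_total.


PR = 9548 / 168171 = 0.0568

0.0568


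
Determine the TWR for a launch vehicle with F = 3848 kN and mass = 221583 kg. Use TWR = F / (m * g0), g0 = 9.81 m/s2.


TWR = 3848000 / (221583 * 9.81) = 1.77

1.77


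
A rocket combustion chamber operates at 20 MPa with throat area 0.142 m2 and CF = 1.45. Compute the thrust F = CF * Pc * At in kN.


F = 1.45 * 20e6 * 0.142 = 4.1180e+06 N = 4118.0 kN

4118.0 kN


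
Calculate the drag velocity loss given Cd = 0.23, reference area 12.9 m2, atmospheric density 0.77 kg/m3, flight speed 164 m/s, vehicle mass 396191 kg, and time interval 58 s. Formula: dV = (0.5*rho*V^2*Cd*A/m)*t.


D = 0.5 * 0.77 * 164^2 * 0.23 * 12.9 = 30723.17 N
a = 30723.17 / 396191 = 0.0775 m/s2
dV = 0.0775 * 58 = 4.5 m/s

4.5 m/s


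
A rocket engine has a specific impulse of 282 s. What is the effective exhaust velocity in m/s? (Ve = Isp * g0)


Ve = Isp * g0 = 282 * 9.81 = 2766.4 m/s

2766.4 m/s


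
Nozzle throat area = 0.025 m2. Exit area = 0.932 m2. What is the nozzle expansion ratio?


AR = 0.932 / 0.025 = 37.3

37.3


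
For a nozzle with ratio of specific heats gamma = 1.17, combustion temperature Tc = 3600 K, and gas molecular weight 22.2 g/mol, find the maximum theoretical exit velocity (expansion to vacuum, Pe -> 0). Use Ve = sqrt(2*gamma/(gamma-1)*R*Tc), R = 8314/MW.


R = 8314 / 22.2 = 374.5 J/(kg.K)
Ve = sqrt(2 * 1.17 / (1.17 - 1) * 374.5 * 3600) = 4308 m/s

4308 m/s


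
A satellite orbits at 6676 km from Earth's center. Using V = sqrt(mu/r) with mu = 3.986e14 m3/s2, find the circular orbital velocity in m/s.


V = sqrt(3.986e14 / 6676000) = 7727 m/s

7727 m/s


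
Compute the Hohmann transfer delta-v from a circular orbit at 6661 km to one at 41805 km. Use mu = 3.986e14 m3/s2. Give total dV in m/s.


V1 = sqrt(mu/r1) = 7735.69 m/s
dV1 = V1*(sqrt(2*r2/(r1+r2)) - 1) = 2424.68 m/s
V2 = sqrt(mu/r2) = 3087.84 m/s
dV2 = V2*(1 - sqrt(2*r1/(r1+r2))) = 1468.94 m/s
Total dV = 3894 m/s

3894 m/s


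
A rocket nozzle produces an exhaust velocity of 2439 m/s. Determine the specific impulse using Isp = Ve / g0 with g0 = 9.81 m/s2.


Isp = Ve / g0 = 2439 / 9.81 = 248.6 s

248.6 s


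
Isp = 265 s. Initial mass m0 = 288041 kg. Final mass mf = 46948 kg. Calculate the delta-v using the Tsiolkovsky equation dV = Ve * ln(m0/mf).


Ve = 265 * 9.81 = 2599.65 m/s
dV = 2599.65 * ln(288041/46948) = 4716 m/s

4716 m/s


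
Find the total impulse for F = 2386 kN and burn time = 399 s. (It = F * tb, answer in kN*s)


It = 2386 * 399 = 952014 kN*s

952014 kN*s


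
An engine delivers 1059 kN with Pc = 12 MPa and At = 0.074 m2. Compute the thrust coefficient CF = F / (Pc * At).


CF = 1059000 / (12e6 * 0.074) = 1.19

1.19


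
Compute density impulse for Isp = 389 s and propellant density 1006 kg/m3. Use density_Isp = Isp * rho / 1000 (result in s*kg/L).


rho*Isp = 389 * 1006 / 1000 = 391 s*kg/L

391 s*kg/L


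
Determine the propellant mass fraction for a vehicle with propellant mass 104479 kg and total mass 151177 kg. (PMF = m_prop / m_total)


PMF = 104479 / 151177 = 0.691

0.691


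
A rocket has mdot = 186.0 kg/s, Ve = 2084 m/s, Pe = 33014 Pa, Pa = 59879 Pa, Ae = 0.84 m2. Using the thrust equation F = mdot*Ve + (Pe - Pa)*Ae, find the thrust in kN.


F = 186.0 * 2084 + (33014 - 59879) * 0.84 = 365057.0 N = 365.1 kN

365.1 kN


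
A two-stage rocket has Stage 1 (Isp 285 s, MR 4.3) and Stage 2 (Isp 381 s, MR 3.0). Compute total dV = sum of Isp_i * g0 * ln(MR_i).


dV1 = 285 * 9.81 * ln(4.3) = 4078.1 m/s
dV2 = 381 * 9.81 * ln(3.0) = 4106.2 m/s
Total dV = 4078.1 + 4106.2 = 8184.3 m/s ~ 8184 m/s

8184 m/s


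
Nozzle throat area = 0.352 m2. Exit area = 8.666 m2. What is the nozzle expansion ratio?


AR = 8.666 / 0.352 = 24.6

24.6


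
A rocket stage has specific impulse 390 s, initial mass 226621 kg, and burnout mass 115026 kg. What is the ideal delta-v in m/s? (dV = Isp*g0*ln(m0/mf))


Ve = 390 * 9.81 = 3825.9 m/s
dV = 3825.9 * ln(226621/115026) = 2594 m/s

2594 m/s


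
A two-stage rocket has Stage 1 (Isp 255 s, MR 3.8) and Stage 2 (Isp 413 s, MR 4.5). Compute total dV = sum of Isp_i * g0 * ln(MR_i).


dV1 = 255 * 9.81 * ln(3.8) = 3339.6 m/s
dV2 = 413 * 9.81 * ln(4.5) = 6093.8 m/s
Total dV = 3339.6 + 6093.8 = 9433.4 m/s ~ 9433 m/s

9433 m/s


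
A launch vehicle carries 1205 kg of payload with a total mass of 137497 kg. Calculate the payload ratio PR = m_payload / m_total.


PR = 1205 / 137497 = 0.0088

0.0088


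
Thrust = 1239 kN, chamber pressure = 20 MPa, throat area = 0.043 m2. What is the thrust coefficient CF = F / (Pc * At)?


CF = 1239000 / (20e6 * 0.043) = 1.44

1.44


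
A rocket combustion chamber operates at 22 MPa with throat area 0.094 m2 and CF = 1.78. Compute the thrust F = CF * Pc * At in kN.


F = 1.78 * 22e6 * 0.094 = 3.6810e+06 N = 3681.0 kN

3681.0 kN


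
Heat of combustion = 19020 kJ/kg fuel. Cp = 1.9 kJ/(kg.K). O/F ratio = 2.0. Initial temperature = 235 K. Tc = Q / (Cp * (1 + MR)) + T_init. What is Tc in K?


Tc = 19020 / (1.9 * (1 + 2.0)) + 235 = 3572 K

3572 K


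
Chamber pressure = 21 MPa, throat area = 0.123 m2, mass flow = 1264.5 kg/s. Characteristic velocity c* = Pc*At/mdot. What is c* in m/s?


c* = 21e6 * 0.123 / 1264.5 = 2043 m/s

2043 m/s


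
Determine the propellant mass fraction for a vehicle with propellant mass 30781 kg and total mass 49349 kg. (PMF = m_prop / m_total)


PMF = 30781 / 49349 = 0.624

0.624


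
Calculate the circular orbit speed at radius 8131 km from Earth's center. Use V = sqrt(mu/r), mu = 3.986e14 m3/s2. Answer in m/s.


V = sqrt(3.986e14 / 8131000) = 7002 m/s

7002 m/s


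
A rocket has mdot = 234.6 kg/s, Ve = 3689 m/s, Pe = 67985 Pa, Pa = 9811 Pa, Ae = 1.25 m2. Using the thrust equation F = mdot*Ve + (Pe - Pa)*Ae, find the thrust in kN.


F = 234.6 * 3689 + (67985 - 9811) * 1.25 = 938157.0 N = 938.2 kN

938.2 kN


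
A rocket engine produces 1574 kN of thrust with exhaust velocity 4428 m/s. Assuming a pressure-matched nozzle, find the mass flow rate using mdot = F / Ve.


mdot = F / Ve = 1574000 / 4428 = 355.5 kg/s

355.5 kg/s


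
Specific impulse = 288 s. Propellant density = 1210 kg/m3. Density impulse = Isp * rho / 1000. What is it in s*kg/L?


rho*Isp = 288 * 1210 / 1000 = 348 s*kg/L

348 s*kg/L


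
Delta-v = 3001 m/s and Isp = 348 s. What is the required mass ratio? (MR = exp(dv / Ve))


Ve = 348 * 9.81 = 3413.88 m/s
MR = exp(3001 / 3413.88) = 2.409

2.409


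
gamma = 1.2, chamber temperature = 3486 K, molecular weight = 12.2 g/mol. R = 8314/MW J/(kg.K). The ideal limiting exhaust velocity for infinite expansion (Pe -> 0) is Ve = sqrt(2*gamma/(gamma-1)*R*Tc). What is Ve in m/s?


R = 8314 / 12.2 = 681.48 J/(kg.K)
Ve = sqrt(2 * 1.2 / (1.2 - 1) * 681.48 * 3486) = 5339 m/s

5339 m/s


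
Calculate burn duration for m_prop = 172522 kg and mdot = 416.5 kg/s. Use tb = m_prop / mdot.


tb = 172522 / 416.5 = 414.2 s

414.2 s


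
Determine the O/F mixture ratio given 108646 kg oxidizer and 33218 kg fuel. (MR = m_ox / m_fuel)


MR = 108646 / 33218 = 3.27

3.27


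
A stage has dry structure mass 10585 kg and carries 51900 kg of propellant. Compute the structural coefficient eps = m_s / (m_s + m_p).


eps = 10585 / (10585 + 51900) = 0.1694

0.1694


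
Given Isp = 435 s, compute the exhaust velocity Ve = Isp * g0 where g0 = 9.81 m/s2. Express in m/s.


Ve = Isp * g0 = 435 * 9.81 = 4267.4 m/s

4267.4 m/s


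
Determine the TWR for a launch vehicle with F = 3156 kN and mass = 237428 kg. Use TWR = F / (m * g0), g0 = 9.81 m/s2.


TWR = 3156000 / (237428 * 9.81) = 1.35

1.35


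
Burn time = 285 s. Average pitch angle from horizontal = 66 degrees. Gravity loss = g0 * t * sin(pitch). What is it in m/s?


GL = 9.81 * 285 * sin(66 deg) = 2554 m/s

2554 m/s


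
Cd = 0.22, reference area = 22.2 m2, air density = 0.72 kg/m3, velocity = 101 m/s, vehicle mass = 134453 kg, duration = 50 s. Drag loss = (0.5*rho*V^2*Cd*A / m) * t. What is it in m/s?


D = 0.5 * 0.72 * 101^2 * 0.22 * 22.2 = 17935.81 N
a = 17935.81 / 134453 = 0.1334 m/s2
dV = 0.1334 * 50 = 6.7 m/s

6.7 m/s


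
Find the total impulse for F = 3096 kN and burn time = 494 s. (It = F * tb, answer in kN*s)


It = 3096 * 494 = 1529424 kN*s

1529424 kN*s


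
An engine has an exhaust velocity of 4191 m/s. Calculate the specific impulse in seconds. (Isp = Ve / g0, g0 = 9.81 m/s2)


Isp = Ve / g0 = 4191 / 9.81 = 427.2 s

427.2 s


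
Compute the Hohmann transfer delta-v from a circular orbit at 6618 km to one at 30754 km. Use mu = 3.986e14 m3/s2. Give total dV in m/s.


V1 = sqrt(mu/r1) = 7760.78 m/s
dV1 = V1*(sqrt(2*r2/(r1+r2)) - 1) = 2195.52 m/s
V2 = sqrt(mu/r2) = 3600.13 m/s
dV2 = V2*(1 - sqrt(2*r1/(r1+r2))) = 1457.62 m/s
Total dV = 3653 m/s

3653 m/s


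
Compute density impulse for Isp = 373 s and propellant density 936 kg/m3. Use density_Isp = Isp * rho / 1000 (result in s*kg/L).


rho*Isp = 373 * 936 / 1000 = 349 s*kg/L

349 s*kg/L


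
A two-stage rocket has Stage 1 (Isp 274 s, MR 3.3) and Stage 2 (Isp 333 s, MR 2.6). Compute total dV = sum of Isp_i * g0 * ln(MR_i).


dV1 = 274 * 9.81 * ln(3.3) = 3209.2 m/s
dV2 = 333 * 9.81 * ln(2.6) = 3121.4 m/s
Total dV = 3209.2 + 3121.4 = 6330.6 m/s ~ 6331 m/s

6331 m/s


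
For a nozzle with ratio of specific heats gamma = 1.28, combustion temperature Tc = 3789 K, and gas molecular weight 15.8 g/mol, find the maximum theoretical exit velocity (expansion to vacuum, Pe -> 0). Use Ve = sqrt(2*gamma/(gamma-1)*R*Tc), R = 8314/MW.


R = 8314 / 15.8 = 526.2 J/(kg.K)
Ve = sqrt(2 * 1.28 / (1.28 - 1) * 526.2 * 3789) = 4270 m/s

4270 m/s


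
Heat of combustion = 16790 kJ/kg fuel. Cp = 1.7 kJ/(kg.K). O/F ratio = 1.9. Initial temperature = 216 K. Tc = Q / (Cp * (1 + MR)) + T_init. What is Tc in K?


Tc = 16790 / (1.7 * (1 + 1.9)) + 216 = 3622 K

3622 K


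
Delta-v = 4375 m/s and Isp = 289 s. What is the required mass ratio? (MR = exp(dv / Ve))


Ve = 289 * 9.81 = 2835.09 m/s
MR = exp(4375 / 2835.09) = 4.679

4.679


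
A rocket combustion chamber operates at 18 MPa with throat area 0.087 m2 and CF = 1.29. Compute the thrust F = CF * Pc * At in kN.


F = 1.29 * 18e6 * 0.087 = 2.0201e+06 N = 2020.1 kN

2020.1 kN


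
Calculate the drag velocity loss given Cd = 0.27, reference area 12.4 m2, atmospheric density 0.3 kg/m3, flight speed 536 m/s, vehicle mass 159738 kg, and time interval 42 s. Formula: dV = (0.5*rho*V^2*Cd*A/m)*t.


D = 0.5 * 0.3 * 536^2 * 0.27 * 12.4 = 144280.05 N
a = 144280.05 / 159738 = 0.9032 m/s2
dV = 0.9032 * 42 = 37.9 m/s

37.9 m/s


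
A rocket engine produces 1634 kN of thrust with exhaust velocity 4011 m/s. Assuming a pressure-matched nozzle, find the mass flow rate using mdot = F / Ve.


mdot = F / Ve = 1634000 / 4011 = 407.4 kg/s

407.4 kg/s


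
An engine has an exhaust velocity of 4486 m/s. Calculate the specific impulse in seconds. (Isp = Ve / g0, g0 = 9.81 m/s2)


Isp = Ve / g0 = 4486 / 9.81 = 457.3 s

457.3 s


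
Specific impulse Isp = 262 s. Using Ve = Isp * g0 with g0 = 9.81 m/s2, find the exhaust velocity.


Ve = Isp * g0 = 262 * 9.81 = 2570.2 m/s

2570.2 m/s


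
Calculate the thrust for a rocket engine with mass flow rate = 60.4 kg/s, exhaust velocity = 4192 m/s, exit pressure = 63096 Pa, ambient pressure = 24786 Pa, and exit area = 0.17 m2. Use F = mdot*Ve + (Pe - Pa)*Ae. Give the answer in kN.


F = 60.4 * 4192 + (63096 - 24786) * 0.17 = 259710.0 N = 259.7 kN

259.7 kN


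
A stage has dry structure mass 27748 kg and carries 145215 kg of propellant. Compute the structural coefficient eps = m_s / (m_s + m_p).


eps = 27748 / (27748 + 145215) = 0.1604

0.1604


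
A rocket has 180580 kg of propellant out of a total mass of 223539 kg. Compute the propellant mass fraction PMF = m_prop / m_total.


PMF = 180580 / 223539 = 0.808

0.808


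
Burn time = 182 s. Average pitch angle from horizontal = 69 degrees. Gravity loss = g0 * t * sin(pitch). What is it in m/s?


GL = 9.81 * 182 * sin(69 deg) = 1667 m/s

1667 m/s


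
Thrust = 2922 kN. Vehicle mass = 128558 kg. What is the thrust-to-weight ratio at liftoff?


TWR = 2922000 / (128558 * 9.81) = 2.32

2.32


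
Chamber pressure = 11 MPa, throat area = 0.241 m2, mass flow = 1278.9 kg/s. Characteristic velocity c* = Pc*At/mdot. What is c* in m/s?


c* = 11e6 * 0.241 / 1278.9 = 2073 m/s

2073 m/s


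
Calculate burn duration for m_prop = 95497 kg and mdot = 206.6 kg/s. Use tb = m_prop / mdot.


tb = 95497 / 206.6 = 462.2 s

462.2 s


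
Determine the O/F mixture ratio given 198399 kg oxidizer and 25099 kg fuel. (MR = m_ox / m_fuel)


MR = 198399 / 25099 = 7.9

7.9


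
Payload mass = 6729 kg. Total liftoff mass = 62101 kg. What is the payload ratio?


PR = 6729 / 62101 = 0.1084

0.1084


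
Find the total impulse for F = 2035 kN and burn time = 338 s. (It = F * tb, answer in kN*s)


It = 2035 * 338 = 687830 kN*s

687830 kN*s


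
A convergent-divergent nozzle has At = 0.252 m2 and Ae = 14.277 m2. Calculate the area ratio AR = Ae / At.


AR = 14.277 / 0.252 = 56.7

56.7


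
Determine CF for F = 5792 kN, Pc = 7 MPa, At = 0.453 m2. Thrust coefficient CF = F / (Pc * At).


CF = 5792000 / (7e6 * 0.453) = 1.83

1.83


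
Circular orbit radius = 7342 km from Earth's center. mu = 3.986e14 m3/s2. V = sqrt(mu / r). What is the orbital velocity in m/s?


V = sqrt(3.986e14 / 7342000) = 7368 m/s

7368 m/s


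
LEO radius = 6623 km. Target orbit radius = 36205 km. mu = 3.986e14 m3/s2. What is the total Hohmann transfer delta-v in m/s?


V1 = sqrt(mu/r1) = 7757.85 m/s
dV1 = V1*(sqrt(2*r2/(r1+r2)) - 1) = 2329.49 m/s
V2 = sqrt(mu/r2) = 3318.06 m/s
dV2 = V2*(1 - sqrt(2*r1/(r1+r2))) = 1472.78 m/s
Total dV = 3802 m/s

3802 m/s


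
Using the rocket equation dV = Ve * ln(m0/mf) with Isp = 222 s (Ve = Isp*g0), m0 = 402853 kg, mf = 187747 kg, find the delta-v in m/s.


Ve = 222 * 9.81 = 2177.82 m/s
dV = 2177.82 * ln(402853/187747) = 1663 m/s

1663 m/s


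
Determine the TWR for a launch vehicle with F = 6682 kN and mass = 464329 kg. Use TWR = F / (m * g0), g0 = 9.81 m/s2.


TWR = 6682000 / (464329 * 9.81) = 1.47

1.47


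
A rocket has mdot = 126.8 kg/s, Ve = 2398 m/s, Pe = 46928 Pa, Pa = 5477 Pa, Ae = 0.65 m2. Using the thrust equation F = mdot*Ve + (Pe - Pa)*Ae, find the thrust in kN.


F = 126.8 * 2398 + (46928 - 5477) * 0.65 = 331010.0 N = 331.0 kN

331.0 kN


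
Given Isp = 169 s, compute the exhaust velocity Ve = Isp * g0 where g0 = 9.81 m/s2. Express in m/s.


Ve = Isp * g0 = 169 * 9.81 = 1657.9 m/s

1657.9 m/s


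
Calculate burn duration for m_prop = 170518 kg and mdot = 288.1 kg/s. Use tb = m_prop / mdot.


tb = 170518 / 288.1 = 591.9 s

591.9 s


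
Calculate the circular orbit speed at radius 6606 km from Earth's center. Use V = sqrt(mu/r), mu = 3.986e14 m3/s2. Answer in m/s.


V = sqrt(3.986e14 / 6606000) = 7768 m/s

7768 m/s


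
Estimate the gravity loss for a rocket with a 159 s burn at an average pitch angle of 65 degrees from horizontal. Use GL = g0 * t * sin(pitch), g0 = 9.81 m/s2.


GL = 9.81 * 159 * sin(65 deg) = 1414 m/s

1414 m/s


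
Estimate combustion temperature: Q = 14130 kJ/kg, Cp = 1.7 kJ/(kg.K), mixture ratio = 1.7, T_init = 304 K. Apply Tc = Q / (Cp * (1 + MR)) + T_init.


Tc = 14130 / (1.7 * (1 + 1.7)) + 304 = 3382 K

3382 K


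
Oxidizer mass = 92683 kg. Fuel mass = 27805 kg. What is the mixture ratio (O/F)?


MR = 92683 / 27805 = 3.33

3.33


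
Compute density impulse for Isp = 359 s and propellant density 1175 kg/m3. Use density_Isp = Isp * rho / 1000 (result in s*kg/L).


rho*Isp = 359 * 1175 / 1000 = 422 s*kg/L

422 s*kg/L


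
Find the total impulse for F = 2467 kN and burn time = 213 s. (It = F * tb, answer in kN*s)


It = 2467 * 213 = 525471 kN*s

525471 kN*s


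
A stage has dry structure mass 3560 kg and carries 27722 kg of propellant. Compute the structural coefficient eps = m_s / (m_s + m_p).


eps = 3560 / (3560 + 27722) = 0.1138

0.1138


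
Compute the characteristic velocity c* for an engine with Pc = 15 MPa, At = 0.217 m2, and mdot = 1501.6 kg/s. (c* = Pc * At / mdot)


c* = 15e6 * 0.217 / 1501.6 = 2168 m/s

2168 m/s


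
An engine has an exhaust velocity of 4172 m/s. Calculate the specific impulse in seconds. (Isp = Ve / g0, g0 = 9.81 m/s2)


Isp = Ve / g0 = 4172 / 9.81 = 425.3 s

425.3 s


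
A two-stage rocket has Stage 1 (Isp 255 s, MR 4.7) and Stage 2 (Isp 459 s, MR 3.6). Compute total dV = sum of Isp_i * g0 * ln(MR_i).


dV1 = 255 * 9.81 * ln(4.7) = 3871.3 m/s
dV2 = 459 * 9.81 * ln(3.6) = 5767.8 m/s
Total dV = 3871.3 + 5767.8 = 9639.1 m/s ~ 9639 m/s

9639 m/s


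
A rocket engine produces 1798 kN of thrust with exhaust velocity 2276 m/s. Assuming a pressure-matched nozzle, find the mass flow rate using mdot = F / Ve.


mdot = F / Ve = 1798000 / 2276 = 790.0 kg/s

790.0 kg/s


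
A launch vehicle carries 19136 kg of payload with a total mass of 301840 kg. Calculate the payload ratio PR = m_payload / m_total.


PR = 19136 / 301840 = 0.0634

0.0634


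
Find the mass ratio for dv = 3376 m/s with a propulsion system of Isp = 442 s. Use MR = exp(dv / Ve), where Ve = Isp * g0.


Ve = 442 * 9.81 = 4336.02 m/s
MR = exp(3376 / 4336.02) = 2.178

2.178
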